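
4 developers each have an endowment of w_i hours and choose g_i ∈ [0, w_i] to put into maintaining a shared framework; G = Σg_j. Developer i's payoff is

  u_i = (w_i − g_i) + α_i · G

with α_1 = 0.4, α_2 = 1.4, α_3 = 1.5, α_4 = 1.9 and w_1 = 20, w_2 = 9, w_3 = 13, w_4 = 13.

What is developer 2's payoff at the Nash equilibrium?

49

∂u_i/∂g_i = α_i − 1, so developer i contributes w_i if α_i > 1, else 0.
α_i > 1 for i ∈ {2, 3, 4}; NE contributions (0, 9, 13, 13), G = 35.
u_2 = (9 − 9) + 1.4·35 = 49.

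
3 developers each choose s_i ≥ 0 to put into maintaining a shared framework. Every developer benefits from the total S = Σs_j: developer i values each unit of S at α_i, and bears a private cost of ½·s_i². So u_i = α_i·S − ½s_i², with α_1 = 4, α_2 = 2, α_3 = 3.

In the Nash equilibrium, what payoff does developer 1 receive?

Developer i's FOC: ∂u_i/∂s_i = α_i − s_i = 0, so s_i* = α_i.
NE contributions = (4, 2, 3); S = 9.
u_1 = α_1·S − ½·(s_1)² = 4·9 − ½·4² = 28.

28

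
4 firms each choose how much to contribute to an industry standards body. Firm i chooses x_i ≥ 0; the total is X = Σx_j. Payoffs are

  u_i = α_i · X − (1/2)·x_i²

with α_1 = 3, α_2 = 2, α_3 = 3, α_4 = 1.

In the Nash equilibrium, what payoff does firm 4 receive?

Firm i's FOC: ∂u_i/∂x_i = α_i − x_i = 0, so x_i* = α_i.
NE contributions = (3, 2, 3, 1); X = 9.
u_4 = α_4·X − ½·(x_4)² = 1·9 − ½·1² = 8.5.

8.5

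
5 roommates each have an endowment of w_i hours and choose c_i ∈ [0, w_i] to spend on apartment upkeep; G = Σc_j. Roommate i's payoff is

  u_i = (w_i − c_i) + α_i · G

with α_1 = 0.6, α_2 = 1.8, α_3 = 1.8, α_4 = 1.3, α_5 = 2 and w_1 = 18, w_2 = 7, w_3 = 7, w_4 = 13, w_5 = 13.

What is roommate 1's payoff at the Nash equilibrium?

42

∂u_i/∂c_i = α_i − 1, so roommate i contributes w_i if α_i > 1, else 0.
α_i > 1 for i ∈ {2, 3, 4, 5}; NE contributions (0, 7, 7, 13, 13), G = 40.
u_1 = (18 − 0) + 0.6·40 = 42.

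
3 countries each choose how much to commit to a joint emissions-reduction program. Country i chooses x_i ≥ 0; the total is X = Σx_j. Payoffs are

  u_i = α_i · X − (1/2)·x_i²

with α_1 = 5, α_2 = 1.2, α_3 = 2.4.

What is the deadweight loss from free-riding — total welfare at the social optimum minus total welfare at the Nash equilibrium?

Country i's FOC: ∂u_i/∂x_i = α_i − x_i = 0, so x_i* = α_i.
NE contributions = (5, 1.2, 2.4); X = 8.6.
W^NE = (Σα)·X − ½Σα_i² = 8.6² − ½·32.2 = 57.86.
Planner sets x_i = Σα_j = 8.6 for every i, so X^SO = 3·8.6 = 25.8.
W^SO = (Σα)·X^SO − ½·3·(Σα)² = (3/2)·8.6² = 110.94.
Deadweight loss = W^SO − W^NE = 53.08.

53.08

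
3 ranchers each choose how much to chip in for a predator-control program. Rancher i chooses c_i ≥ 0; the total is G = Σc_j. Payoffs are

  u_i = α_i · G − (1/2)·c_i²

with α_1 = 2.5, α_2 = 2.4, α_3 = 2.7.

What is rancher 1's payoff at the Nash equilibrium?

Rancher i's FOC: ∂u_i/∂c_i = α_i − c_i = 0, so c_i* = α_i.
NE contributions = (2.5, 2.4, 2.7); G = 7.6.
u_1 = α_1·G − ½·(c_1)² = 2.5·7.6 − ½·2.5² = 15.875.

15.875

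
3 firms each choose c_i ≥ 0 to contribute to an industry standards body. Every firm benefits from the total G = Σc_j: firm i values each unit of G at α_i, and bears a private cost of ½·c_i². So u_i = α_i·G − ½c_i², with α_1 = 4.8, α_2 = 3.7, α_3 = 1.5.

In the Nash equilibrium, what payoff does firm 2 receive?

Firm i's FOC: ∂u_i/∂c_i = α_i − c_i = 0, so c_i* = α_i.
NE contributions = (4.8, 3.7, 1.5); G = 10.
u_2 = α_2·G − ½·(c_2)² = 3.7·10 − ½·3.7² = 30.155.

30.155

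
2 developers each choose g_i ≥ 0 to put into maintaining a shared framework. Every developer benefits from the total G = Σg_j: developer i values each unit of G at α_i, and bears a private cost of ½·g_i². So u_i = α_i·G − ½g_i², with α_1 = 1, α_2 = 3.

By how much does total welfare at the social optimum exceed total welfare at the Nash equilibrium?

Developer i's FOC: ∂u_i/∂g_i = α_i − g_i = 0, so g_i* = α_i.
NE contributions = (1, 3); G = 4.
W^NE = (Σα)·G − ½Σα_i² = 4² − ½·10 = 11.
Planner sets g_i = Σα_j = 4 for every i, so G^SO = 2·4 = 8.
W^SO = (Σα)·G^SO − ½·2·(Σα)² = (2/2)·4² = 16.
Deadweight loss = W^SO − W^NE = 5.

5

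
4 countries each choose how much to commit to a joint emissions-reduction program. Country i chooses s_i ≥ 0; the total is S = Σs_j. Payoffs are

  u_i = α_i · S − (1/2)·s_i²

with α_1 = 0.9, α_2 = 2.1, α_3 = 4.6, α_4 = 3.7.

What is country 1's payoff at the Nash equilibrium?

Country i's FOC: ∂u_i/∂s_i = α_i − s_i = 0, so s_i* = α_i.
NE contributions = (0.9, 2.1, 4.6, 3.7); S = 11.3.
u_1 = α_1·S − ½·(s_1)² = 0.9·11.3 − ½·0.9² = 9.765.

9.765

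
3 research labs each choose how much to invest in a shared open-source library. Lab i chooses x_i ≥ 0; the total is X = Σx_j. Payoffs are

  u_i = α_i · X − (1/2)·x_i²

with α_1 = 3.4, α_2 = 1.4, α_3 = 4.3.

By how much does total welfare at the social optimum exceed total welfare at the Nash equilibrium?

Lab i's FOC: ∂u_i/∂x_i = α_i − x_i = 0, so x_i* = α_i.
NE contributions = (3.4, 1.4, 4.3); X = 9.1.
W^NE = (Σα)·X − ½Σα_i² = 9.1² − ½·32.01 = 66.805.
Planner sets x_i = Σα_j = 9.1 for every i, so X^SO = 3·9.1 = 27.3.
W^SO = (Σα)·X^SO − ½·3·(Σα)² = (3/2)·9.1² = 124.215.
Deadweight loss = W^SO − W^NE = 57.41.

57.41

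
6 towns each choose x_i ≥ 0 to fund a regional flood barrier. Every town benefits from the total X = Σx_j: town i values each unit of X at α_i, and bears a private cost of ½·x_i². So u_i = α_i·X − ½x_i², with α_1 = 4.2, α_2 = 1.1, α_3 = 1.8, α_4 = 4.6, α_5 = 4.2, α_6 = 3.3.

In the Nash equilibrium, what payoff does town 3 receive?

Town i's FOC: ∂u_i/∂x_i = α_i − x_i = 0, so x_i* = α_i.
NE contributions = (4.2, 1.1, 1.8, 4.6, 4.2, 3.3); X = 19.2.
u_3 = α_3·X − ½·(x_3)² = 1.8·19.2 − ½·1.8² = 32.94.

32.94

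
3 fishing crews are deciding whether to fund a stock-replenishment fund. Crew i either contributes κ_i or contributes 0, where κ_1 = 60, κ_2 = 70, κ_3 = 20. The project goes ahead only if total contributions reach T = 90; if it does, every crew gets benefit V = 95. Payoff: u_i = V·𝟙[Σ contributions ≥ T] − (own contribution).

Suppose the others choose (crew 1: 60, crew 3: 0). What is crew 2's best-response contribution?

Others' total = 60. Contributing 70 brings total to 130 ≥ 90: gain V − κ_2 = 25.
Best response: 70.

70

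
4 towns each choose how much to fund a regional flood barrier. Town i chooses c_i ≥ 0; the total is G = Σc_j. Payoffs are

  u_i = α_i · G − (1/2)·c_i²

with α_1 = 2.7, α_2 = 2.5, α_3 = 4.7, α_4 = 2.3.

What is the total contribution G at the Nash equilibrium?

Town i's FOC: ∂u_i/∂c_i = α_i − c_i = 0, so c_i* = α_i.
NE contributions = (2.7, 2.5, 4.7, 2.3); G = 12.2.

12.2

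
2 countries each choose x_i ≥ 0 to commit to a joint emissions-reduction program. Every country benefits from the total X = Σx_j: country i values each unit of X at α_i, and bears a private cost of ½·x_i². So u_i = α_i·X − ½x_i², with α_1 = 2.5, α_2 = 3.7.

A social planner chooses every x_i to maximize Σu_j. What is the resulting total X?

Planner FOC: ∂(Σu_j)/∂x_i = (Σα_j) − x_i = 0, so x_i^SO = Σα_j = 6.2 for every i; X^SO = 12.4.

12.4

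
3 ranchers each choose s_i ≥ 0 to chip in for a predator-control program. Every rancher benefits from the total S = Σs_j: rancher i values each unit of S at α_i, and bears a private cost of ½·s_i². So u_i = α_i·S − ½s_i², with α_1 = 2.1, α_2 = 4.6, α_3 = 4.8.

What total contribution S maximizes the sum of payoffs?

Planner FOC: ∂(Σu_j)/∂s_i = (Σα_j) − s_i = 0, so s_i^SO = Σα_j = 11.5 for every i; S^SO = 34.5.

34.5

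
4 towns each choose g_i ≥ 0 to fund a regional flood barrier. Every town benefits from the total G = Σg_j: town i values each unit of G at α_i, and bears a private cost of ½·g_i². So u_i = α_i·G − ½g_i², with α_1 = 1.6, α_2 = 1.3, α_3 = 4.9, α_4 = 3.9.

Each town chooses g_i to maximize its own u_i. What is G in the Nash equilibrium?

11.7

Town i's FOC: ∂u_i/∂g_i = α_i − g_i = 0, so g_i* = α_i.
NE contributions = (1.6, 1.3, 4.9, 3.9); G = 11.7.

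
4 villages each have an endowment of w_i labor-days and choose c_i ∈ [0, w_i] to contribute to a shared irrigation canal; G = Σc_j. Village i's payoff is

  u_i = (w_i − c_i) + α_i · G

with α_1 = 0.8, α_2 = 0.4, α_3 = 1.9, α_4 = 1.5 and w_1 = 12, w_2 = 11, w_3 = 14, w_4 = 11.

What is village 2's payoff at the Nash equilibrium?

21

∂u_i/∂c_i = α_i − 1, so village i contributes w_i if α_i > 1, else 0.
α_i > 1 for i ∈ {3, 4}; NE contributions (0, 0, 14, 11), G = 25.
u_2 = (11 − 0) + 0.4·25 = 21.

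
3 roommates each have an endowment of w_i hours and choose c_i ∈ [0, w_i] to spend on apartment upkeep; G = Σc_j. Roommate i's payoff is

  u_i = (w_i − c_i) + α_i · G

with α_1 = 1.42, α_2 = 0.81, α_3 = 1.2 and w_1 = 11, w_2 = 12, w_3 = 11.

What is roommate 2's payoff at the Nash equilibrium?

29.82

∂u_i/∂c_i = α_i − 1, so roommate i contributes w_i if α_i > 1, else 0.
α_i > 1 for i ∈ {1, 3}; NE contributions (11, 0, 11), G = 22.
u_2 = (12 − 0) + 0.81·22 = 29.82.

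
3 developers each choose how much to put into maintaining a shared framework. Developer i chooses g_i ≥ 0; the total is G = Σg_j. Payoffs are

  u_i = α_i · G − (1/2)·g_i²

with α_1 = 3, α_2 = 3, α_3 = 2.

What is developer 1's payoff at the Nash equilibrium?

19.5

Developer i's FOC: ∂u_i/∂g_i = α_i − g_i = 0, so g_i* = α_i.
NE contributions = (3, 3, 2); G = 8.
u_1 = α_1·G − ½·(g_1)² = 3·8 − ½·3² = 19.5.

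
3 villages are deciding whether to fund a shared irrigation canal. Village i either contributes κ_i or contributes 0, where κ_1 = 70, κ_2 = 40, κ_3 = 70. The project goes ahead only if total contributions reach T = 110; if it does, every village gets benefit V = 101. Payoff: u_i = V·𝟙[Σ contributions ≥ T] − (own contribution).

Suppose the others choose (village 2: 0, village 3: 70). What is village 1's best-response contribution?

Others' total = 70. Contributing 70 brings total to 140 ≥ 110: gain V − κ_1 = 31.
Best response: 70.

70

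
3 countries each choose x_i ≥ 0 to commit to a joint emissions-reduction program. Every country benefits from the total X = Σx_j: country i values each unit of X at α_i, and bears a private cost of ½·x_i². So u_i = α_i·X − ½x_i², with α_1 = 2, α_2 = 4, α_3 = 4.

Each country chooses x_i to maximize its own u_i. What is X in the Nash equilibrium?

Country i's FOC: ∂u_i/∂x_i = α_i − x_i = 0, so x_i* = α_i.
NE contributions = (2, 4, 4); X = 10.

10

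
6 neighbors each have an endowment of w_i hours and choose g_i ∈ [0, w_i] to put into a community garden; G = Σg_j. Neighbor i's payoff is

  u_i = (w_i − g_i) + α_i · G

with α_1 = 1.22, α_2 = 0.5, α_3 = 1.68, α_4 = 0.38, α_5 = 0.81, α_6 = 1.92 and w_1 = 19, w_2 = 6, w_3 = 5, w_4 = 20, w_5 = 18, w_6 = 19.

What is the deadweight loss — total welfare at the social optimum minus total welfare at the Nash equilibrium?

242.44

∂u_i/∂g_i = α_i − 1, so neighbor i contributes w_i if α_i > 1, else 0.
α_i > 1 for i ∈ {1, 3, 6}; NE contributions (19, 0, 5, 0, 0, 19), G = 43.
W^NE = Σw_i − G^NE + (Σα_i)·G^NE = 87 + 5.51·43 = 323.93.
Planner: ∂(Σu_j)/∂g_i = Σα_j − 1 = 5.51 > 0, so everyone contributes w_i; G^SO = 87, W^SO = 87 + 5.51·87 = 566.37.
Deadweight loss = 242.44.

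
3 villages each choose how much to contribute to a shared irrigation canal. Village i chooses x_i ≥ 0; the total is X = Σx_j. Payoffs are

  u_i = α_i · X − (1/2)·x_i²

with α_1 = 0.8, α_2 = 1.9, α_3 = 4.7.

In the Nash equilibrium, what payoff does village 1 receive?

Village i's FOC: ∂u_i/∂x_i = α_i − x_i = 0, so x_i* = α_i.
NE contributions = (0.8, 1.9, 4.7); X = 7.4.
u_1 = α_1·X − ½·(x_1)² = 0.8·7.4 − ½·0.8² = 5.6.

5.6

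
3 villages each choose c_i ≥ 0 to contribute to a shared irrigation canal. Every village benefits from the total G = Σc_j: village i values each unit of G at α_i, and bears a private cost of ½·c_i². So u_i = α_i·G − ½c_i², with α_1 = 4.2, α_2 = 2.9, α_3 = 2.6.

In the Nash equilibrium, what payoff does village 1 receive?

Village i's FOC: ∂u_i/∂c_i = α_i − c_i = 0, so c_i* = α_i.
NE contributions = (4.2, 2.9, 2.6); G = 9.7.
u_1 = α_1·G − ½·(c_1)² = 4.2·9.7 − ½·4.2² = 31.92.

31.92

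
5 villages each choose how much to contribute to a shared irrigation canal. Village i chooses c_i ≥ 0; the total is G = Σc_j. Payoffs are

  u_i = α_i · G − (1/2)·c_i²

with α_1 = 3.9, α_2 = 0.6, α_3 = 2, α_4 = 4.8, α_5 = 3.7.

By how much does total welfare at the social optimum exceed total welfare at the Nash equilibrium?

Village i's FOC: ∂u_i/∂c_i = α_i − c_i = 0, so c_i* = α_i.
NE contributions = (3.9, 0.6, 2, 4.8, 3.7); G = 15.
W^NE = (Σα)·G − ½Σα_i² = 15² − ½·56.3 = 196.85.
Planner sets c_i = Σα_j = 15 for every i, so G^SO = 5·15 = 75.
W^SO = (Σα)·G^SO − ½·5·(Σα)² = (5/2)·15² = 562.5.
Deadweight loss = W^SO − W^NE = 365.65.

365.65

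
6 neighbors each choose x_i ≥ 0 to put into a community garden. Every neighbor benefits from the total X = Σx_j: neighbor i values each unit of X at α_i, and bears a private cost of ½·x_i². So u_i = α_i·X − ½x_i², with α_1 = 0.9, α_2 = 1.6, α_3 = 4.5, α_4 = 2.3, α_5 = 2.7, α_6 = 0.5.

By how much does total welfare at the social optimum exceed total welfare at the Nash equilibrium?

330.725

Neighbor i's FOC: ∂u_i/∂x_i = α_i − x_i = 0, so x_i* = α_i.
NE contributions = (0.9, 1.6, 4.5, 2.3, 2.7, 0.5); X = 12.5.
W^NE = (Σα)·X − ½Σα_i² = 12.5² − ½·36.45 = 138.025.
Planner sets x_i = Σα_j = 12.5 for every i, so X^SO = 6·12.5 = 75.
W^SO = (Σα)·X^SO − ½·6·(Σα)² = (6/2)·12.5² = 468.75.
Deadweight loss = W^SO − W^NE = 330.725.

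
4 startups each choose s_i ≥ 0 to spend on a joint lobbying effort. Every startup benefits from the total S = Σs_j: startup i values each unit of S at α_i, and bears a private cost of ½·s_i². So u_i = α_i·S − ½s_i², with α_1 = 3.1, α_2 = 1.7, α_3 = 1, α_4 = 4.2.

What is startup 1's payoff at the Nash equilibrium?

26.195

Startup i's FOC: ∂u_i/∂s_i = α_i − s_i = 0, so s_i* = α_i.
NE contributions = (3.1, 1.7, 1, 4.2); S = 10.
u_1 = α_1·S − ½·(s_1)² = 3.1·10 − ½·3.1² = 26.195.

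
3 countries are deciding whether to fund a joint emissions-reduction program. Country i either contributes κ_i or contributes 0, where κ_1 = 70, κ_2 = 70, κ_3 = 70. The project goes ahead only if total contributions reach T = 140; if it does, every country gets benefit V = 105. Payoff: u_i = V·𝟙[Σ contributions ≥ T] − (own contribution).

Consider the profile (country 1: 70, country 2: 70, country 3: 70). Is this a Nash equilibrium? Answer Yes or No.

Total = 210 ≥ 140: provided.
Country 1 (pledges 70, payoff 35): dropping to 0 → total 140, payoff 105. Profitable deviation.

No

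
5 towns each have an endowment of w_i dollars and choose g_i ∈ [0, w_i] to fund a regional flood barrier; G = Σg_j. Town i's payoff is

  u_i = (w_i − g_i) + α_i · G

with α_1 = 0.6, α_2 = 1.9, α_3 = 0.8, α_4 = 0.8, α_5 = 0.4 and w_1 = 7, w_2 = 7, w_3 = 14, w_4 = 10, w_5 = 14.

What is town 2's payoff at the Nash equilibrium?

13.3

∂u_i/∂g_i = α_i − 1, so town i contributes w_i if α_i > 1, else 0.
α_i > 1 for i ∈ {2}; NE contributions (0, 7, 0, 0, 0), G = 7.
u_2 = (7 − 7) + 1.9·7 = 13.3.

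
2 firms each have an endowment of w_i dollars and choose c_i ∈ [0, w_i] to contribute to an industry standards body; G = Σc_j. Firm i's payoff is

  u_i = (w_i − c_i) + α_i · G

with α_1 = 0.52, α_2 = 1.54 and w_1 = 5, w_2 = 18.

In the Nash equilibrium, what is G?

18

∂u_i/∂c_i = α_i − 1, so firm i contributes w_i if α_i > 1, else 0.
α_i > 1 for i ∈ {2}; NE contributions (0, 18), G = 18.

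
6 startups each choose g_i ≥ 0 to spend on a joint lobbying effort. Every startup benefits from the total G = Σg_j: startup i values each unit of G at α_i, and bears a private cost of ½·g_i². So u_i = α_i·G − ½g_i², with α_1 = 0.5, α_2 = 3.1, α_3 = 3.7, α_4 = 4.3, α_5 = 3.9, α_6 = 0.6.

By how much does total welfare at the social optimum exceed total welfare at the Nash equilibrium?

Startup i's FOC: ∂u_i/∂g_i = α_i − g_i = 0, so g_i* = α_i.
NE contributions = (0.5, 3.1, 3.7, 4.3, 3.9, 0.6); G = 16.1.
W^NE = (Σα)·G − ½Σα_i² = 16.1² − ½·57.61 = 230.405.
Planner sets g_i = Σα_j = 16.1 for every i, so G^SO = 6·16.1 = 96.6.
W^SO = (Σα)·G^SO − ½·6·(Σα)² = (6/2)·16.1² = 777.63.
Deadweight loss = W^SO − W^NE = 547.225.

547.225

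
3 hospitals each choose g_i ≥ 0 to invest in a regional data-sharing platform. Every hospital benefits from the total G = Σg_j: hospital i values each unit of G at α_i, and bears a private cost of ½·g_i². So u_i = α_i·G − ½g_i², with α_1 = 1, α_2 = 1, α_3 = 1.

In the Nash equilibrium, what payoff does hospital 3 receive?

Hospital i's FOC: ∂u_i/∂g_i = α_i − g_i = 0, so g_i* = α_i.
NE contributions = (1, 1, 1); G = 3.
u_3 = α_3·G − ½·(g_3)² = 1·3 − ½·1² = 2.5.

2.5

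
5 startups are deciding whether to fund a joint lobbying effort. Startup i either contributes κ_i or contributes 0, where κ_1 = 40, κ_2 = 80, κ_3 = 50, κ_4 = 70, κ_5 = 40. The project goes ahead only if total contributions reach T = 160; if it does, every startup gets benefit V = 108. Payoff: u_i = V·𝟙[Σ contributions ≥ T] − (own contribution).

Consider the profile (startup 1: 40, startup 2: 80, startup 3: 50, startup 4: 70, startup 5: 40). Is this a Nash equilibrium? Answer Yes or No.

Total = 280 ≥ 160: provided.
Startup 1 (pledges 40, payoff 68): dropping to 0 → total 240, payoff 108. Profitable deviation.

No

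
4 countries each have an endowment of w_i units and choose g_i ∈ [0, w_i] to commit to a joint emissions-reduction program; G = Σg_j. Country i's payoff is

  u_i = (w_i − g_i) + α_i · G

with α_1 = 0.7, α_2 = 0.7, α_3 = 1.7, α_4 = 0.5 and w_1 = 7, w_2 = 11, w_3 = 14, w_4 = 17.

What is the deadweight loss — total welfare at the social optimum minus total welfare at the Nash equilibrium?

91

∂u_i/∂g_i = α_i − 1, so country i contributes w_i if α_i > 1, else 0.
α_i > 1 for i ∈ {3}; NE contributions (0, 0, 14, 0), G = 14.
W^NE = Σw_i − G^NE + (Σα_i)·G^NE = 49 + 2.6·14 = 85.4.
Planner: ∂(Σu_j)/∂g_i = Σα_j − 1 = 2.6 > 0, so everyone contributes w_i; G^SO = 49, W^SO = 49 + 2.6·49 = 176.4.
Deadweight loss = 91.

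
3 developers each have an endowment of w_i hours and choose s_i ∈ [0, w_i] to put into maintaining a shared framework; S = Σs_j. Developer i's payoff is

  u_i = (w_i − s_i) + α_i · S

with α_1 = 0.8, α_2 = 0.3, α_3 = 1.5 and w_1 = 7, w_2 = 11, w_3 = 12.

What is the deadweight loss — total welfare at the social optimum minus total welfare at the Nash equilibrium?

28.8

∂u_i/∂s_i = α_i − 1, so developer i contributes w_i if α_i > 1, else 0.
α_i > 1 for i ∈ {3}; NE contributions (0, 0, 12), S = 12.
W^NE = Σw_i − S^NE + (Σα_i)·S^NE = 30 + 1.6·12 = 49.2.
Planner: ∂(Σu_j)/∂s_i = Σα_j − 1 = 1.6 > 0, so everyone contributes w_i; S^SO = 30, W^SO = 30 + 1.6·30 = 78.
Deadweight loss = 28.8.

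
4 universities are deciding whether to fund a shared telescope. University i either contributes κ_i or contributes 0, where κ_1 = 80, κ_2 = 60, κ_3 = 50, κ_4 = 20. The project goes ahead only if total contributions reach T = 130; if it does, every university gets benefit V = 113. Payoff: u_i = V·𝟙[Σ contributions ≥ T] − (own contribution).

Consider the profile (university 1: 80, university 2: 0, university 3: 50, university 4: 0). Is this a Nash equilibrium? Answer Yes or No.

Total = 130 ≥ 130: provided.
University 1 (pledges 80, payoff 33): dropping to 0 → total 50, payoff 0. No gain.
University 2 (pledges 0, payoff 113): pledging 60 → total 190, payoff 53. No gain.
University 3 (pledges 50, payoff 63): dropping to 0 → total 80, payoff 0. No gain.
University 4 (pledges 0, payoff 113): pledging 20 → total 150, payoff 93. No gain.

Yes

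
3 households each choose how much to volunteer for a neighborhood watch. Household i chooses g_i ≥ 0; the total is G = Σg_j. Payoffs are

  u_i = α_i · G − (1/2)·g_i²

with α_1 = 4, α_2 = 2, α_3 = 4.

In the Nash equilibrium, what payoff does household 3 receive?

32

Household i's FOC: ∂u_i/∂g_i = α_i − g_i = 0, so g_i* = α_i.
NE contributions = (4, 2, 4); G = 10.
u_3 = α_3·G − ½·(g_3)² = 4·10 − ½·4² = 32.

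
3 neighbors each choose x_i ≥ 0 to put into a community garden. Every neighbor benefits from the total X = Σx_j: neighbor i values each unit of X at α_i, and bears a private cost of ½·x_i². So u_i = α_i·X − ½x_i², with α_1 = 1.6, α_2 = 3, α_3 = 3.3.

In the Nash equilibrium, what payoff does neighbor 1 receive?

11.36

Neighbor i's FOC: ∂u_i/∂x_i = α_i − x_i = 0, so x_i* = α_i.
NE contributions = (1.6, 3, 3.3); X = 7.9.
u_1 = α_1·X − ½·(x_1)² = 1.6·7.9 − ½·1.6² = 11.36.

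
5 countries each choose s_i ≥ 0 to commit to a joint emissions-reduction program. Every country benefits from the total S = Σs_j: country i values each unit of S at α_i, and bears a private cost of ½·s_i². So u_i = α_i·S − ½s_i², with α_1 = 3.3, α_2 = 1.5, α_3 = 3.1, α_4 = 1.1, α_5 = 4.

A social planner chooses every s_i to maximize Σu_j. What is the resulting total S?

Planner FOC: ∂(Σu_j)/∂s_i = (Σα_j) − s_i = 0, so s_i^SO = Σα_j = 13 for every i; S^SO = 65.

65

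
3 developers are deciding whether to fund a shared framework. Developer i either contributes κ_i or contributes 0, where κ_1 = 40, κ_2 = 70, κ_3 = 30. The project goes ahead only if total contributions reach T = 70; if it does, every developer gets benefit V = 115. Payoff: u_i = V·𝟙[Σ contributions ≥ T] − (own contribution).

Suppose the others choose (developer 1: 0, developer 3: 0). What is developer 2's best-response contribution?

70

Others' total = 0. Contributing 70 brings total to 70 ≥ 70: gain V − κ_2 = 45.
Best response: 70.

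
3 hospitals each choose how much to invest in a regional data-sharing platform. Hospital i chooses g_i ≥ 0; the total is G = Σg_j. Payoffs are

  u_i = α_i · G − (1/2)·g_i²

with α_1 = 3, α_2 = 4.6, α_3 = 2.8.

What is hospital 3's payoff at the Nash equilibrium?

Hospital i's FOC: ∂u_i/∂g_i = α_i − g_i = 0, so g_i* = α_i.
NE contributions = (3, 4.6, 2.8); G = 10.4.
u_3 = α_3·G − ½·(g_3)² = 2.8·10.4 − ½·2.8² = 25.2.

25.2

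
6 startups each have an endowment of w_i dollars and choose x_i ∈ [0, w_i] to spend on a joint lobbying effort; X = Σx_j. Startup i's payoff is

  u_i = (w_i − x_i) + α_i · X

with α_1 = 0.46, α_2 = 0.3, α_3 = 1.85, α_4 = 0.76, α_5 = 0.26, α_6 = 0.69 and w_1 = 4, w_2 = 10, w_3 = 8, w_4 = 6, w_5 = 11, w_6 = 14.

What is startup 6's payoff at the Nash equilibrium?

19.52

∂u_i/∂x_i = α_i − 1, so startup i contributes w_i if α_i > 1, else 0.
α_i > 1 for i ∈ {3}; NE contributions (0, 0, 8, 0, 0, 0), X = 8.
u_6 = (14 − 0) + 0.69·8 = 19.52.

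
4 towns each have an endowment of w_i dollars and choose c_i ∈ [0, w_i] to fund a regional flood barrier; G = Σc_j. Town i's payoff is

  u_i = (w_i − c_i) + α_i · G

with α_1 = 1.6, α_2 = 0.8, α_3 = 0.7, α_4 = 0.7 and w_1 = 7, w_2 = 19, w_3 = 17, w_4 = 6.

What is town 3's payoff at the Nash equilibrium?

∂u_i/∂c_i = α_i − 1, so town i contributes w_i if α_i > 1, else 0.
α_i > 1 for i ∈ {1}; NE contributions (7, 0, 0, 0), G = 7.
u_3 = (17 − 0) + 0.7·7 = 21.9.

21.9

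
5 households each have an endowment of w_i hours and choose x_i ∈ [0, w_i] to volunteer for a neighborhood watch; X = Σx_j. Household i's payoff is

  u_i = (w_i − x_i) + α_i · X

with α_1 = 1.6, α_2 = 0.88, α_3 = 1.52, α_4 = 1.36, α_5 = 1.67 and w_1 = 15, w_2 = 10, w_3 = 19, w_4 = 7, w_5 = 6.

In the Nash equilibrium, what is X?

∂u_i/∂x_i = α_i − 1, so household i contributes w_i if α_i > 1, else 0.
α_i > 1 for i ∈ {1, 3, 4, 5}; NE contributions (15, 0, 19, 7, 6), X = 47.

47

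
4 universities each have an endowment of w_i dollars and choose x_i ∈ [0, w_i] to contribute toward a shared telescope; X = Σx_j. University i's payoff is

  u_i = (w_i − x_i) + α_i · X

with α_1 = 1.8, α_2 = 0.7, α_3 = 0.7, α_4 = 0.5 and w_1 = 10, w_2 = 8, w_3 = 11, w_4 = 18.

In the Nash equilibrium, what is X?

10

∂u_i/∂x_i = α_i − 1, so university i contributes w_i if α_i > 1, else 0.
α_i > 1 for i ∈ {1}; NE contributions (10, 0, 0, 0), X = 10.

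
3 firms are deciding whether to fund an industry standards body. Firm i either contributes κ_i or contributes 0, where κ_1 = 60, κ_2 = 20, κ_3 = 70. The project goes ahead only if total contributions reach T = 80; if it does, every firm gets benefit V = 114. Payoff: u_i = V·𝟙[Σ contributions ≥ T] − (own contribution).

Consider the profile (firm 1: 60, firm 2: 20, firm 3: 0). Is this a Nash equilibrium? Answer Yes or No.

Total = 80 ≥ 80: provided.
Firm 1 (pledges 60, payoff 54): dropping to 0 → total 20, payoff 0. No gain.
Firm 2 (pledges 20, payoff 94): dropping to 0 → total 60, payoff 0. No gain.
Firm 3 (pledges 0, payoff 114): pledging 70 → total 150, payoff 44. No gain.

Yes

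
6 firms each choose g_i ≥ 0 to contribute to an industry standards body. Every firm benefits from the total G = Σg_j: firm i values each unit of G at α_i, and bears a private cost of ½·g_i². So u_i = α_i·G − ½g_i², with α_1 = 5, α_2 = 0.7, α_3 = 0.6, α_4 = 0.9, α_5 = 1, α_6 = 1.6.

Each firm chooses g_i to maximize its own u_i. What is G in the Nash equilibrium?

Firm i's FOC: ∂u_i/∂g_i = α_i − g_i = 0, so g_i* = α_i.
NE contributions = (5, 0.7, 0.6, 0.9, 1, 1.6); G = 9.8.

9.8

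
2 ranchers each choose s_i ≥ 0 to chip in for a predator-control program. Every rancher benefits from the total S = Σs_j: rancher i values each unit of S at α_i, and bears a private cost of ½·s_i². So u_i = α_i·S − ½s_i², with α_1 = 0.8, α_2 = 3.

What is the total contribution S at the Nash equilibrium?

Rancher i's FOC: ∂u_i/∂s_i = α_i − s_i = 0, so s_i* = α_i.
NE contributions = (0.8, 3); S = 3.8.

3.8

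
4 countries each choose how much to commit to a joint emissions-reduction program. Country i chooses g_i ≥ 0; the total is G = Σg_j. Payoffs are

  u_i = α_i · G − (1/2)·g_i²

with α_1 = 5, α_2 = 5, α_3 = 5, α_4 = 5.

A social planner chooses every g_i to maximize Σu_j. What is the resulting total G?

Planner FOC: ∂(Σu_j)/∂g_i = (Σα_j) − g_i = 0, so g_i^SO = Σα_j = 20 for every i; G^SO = 80.

80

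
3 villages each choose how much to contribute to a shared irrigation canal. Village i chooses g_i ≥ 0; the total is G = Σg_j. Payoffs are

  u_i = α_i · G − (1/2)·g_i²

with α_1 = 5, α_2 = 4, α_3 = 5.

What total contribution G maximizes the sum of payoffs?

Planner FOC: ∂(Σu_j)/∂g_i = (Σα_j) − g_i = 0, so g_i^SO = Σα_j = 14 for every i; G^SO = 42.

42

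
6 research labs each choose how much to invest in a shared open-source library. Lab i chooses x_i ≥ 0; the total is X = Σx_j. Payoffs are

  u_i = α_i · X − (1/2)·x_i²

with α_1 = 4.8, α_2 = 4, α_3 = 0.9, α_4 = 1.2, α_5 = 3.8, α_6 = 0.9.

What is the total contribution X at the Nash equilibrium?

Lab i's FOC: ∂u_i/∂x_i = α_i − x_i = 0, so x_i* = α_i.
NE contributions = (4.8, 4, 0.9, 1.2, 3.8, 0.9); X = 15.6.

15.6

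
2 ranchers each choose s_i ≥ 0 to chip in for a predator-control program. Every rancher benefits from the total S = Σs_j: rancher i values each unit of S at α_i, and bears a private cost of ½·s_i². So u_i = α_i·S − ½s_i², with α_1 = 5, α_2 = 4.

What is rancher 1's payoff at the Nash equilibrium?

32.5

Rancher i's FOC: ∂u_i/∂s_i = α_i − s_i = 0, so s_i* = α_i.
NE contributions = (5, 4); S = 9.
u_1 = α_1·S − ½·(s_1)² = 5·9 − ½·5² = 32.5.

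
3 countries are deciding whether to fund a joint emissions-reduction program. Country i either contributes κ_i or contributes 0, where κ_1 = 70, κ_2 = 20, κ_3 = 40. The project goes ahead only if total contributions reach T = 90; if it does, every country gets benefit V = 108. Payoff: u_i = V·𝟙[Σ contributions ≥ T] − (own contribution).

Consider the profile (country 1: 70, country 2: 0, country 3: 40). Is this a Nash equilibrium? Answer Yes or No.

Total = 110 ≥ 90: provided.
Country 1 (pledges 70, payoff 38): dropping to 0 → total 40, payoff 0. No gain.
Country 2 (pledges 0, payoff 108): pledging 20 → total 130, payoff 88. No gain.
Country 3 (pledges 40, payoff 68): dropping to 0 → total 70, payoff 0. No gain.

Yes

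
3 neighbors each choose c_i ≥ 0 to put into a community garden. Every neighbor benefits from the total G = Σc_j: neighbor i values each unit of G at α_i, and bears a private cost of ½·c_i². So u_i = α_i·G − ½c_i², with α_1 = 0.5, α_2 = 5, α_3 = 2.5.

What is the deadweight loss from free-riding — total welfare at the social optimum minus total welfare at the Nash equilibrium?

47.75

Neighbor i's FOC: ∂u_i/∂c_i = α_i − c_i = 0, so c_i* = α_i.
NE contributions = (0.5, 5, 2.5); G = 8.
W^NE = (Σα)·G − ½Σα_i² = 8² − ½·31.5 = 48.25.
Planner sets c_i = Σα_j = 8 for every i, so G^SO = 3·8 = 24.
W^SO = (Σα)·G^SO − ½·3·(Σα)² = (3/2)·8² = 96.
Deadweight loss = W^SO − W^NE = 47.75.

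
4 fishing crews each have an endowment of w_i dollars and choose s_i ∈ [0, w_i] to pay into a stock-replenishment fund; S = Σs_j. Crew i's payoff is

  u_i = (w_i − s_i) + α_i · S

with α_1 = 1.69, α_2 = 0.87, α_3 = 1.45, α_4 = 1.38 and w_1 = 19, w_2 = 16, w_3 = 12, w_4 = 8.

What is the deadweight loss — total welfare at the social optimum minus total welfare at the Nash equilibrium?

70.24

∂u_i/∂s_i = α_i − 1, so crew i contributes w_i if α_i > 1, else 0.
α_i > 1 for i ∈ {1, 3, 4}; NE contributions (19, 0, 12, 8), S = 39.
W^NE = Σw_i − S^NE + (Σα_i)·S^NE = 55 + 4.39·39 = 226.21.
Planner: ∂(Σu_j)/∂s_i = Σα_j − 1 = 4.39 > 0, so everyone contributes w_i; S^SO = 55, W^SO = 55 + 4.39·55 = 296.45.
Deadweight loss = 70.24.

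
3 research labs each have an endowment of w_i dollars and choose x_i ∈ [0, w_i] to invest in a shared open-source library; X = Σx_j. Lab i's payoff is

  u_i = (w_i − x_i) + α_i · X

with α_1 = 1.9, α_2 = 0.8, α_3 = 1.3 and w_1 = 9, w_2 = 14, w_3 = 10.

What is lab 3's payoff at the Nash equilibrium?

24.7

∂u_i/∂x_i = α_i − 1, so lab i contributes w_i if α_i > 1, else 0.
α_i > 1 for i ∈ {1, 3}; NE contributions (9, 0, 10), X = 19.
u_3 = (10 − 10) + 1.3·19 = 24.7.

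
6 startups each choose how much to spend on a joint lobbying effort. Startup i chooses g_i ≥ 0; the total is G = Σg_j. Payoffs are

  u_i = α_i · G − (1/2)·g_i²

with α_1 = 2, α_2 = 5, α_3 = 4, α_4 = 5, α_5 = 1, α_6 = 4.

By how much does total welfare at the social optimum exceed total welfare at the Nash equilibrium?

Startup i's FOC: ∂u_i/∂g_i = α_i − g_i = 0, so g_i* = α_i.
NE contributions = (2, 5, 4, 5, 1, 4); G = 21.
W^NE = (Σα)·G − ½Σα_i² = 21² − ½·87 = 397.5.
Planner sets g_i = Σα_j = 21 for every i, so G^SO = 6·21 = 126.
W^SO = (Σα)·G^SO − ½·6·(Σα)² = (6/2)·21² = 1323.
Deadweight loss = W^SO − W^NE = 925.5.

925.5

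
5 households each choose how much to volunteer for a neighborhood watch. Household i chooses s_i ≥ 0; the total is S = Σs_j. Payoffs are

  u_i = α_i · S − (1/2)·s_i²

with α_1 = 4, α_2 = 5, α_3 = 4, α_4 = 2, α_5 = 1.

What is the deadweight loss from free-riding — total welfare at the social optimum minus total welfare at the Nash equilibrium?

415

Household i's FOC: ∂u_i/∂s_i = α_i − s_i = 0, so s_i* = α_i.
NE contributions = (4, 5, 4, 2, 1); S = 16.
W^NE = (Σα)·S − ½Σα_i² = 16² − ½·62 = 225.
Planner sets s_i = Σα_j = 16 for every i, so S^SO = 5·16 = 80.
W^SO = (Σα)·S^SO − ½·5·(Σα)² = (5/2)·16² = 640.
Deadweight loss = W^SO − W^NE = 415.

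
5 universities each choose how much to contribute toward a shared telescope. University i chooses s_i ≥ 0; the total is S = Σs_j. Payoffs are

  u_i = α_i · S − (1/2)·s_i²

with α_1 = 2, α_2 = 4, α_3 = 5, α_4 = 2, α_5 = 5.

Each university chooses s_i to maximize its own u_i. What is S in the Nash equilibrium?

University i's FOC: ∂u_i/∂s_i = α_i − s_i = 0, so s_i* = α_i.
NE contributions = (2, 4, 5, 2, 5); S = 18.

18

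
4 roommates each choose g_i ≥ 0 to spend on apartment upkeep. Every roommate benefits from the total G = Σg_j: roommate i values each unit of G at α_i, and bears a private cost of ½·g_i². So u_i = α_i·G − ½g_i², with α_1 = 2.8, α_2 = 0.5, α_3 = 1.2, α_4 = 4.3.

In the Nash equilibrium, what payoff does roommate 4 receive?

Roommate i's FOC: ∂u_i/∂g_i = α_i − g_i = 0, so g_i* = α_i.
NE contributions = (2.8, 0.5, 1.2, 4.3); G = 8.8.
u_4 = α_4·G − ½·(g_4)² = 4.3·8.8 − ½·4.3² = 28.595.

28.595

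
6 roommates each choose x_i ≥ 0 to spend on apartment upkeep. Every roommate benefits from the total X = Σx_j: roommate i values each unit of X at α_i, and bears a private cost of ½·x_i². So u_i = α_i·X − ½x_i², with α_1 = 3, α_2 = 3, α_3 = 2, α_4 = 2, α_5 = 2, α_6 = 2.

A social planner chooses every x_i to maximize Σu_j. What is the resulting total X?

84

Planner FOC: ∂(Σu_j)/∂x_i = (Σα_j) − x_i = 0, so x_i^SO = Σα_j = 14 for every i; X^SO = 84.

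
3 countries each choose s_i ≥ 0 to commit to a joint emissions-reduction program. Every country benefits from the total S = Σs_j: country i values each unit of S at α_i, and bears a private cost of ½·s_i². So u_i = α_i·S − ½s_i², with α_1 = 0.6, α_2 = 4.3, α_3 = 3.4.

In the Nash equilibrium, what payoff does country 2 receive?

Country i's FOC: ∂u_i/∂s_i = α_i − s_i = 0, so s_i* = α_i.
NE contributions = (0.6, 4.3, 3.4); S = 8.3.
u_2 = α_2·S − ½·(s_2)² = 4.3·8.3 − ½·4.3² = 26.445.

26.445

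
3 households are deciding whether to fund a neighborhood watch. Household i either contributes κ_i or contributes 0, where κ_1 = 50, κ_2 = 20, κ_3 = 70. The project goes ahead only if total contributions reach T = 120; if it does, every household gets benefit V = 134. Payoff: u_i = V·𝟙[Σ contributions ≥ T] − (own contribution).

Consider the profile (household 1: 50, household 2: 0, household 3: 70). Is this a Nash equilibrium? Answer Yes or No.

Total = 120 ≥ 120: provided.
Household 1 (pledges 50, payoff 84): dropping to 0 → total 70, payoff 0. No gain.
Household 2 (pledges 0, payoff 134): pledging 20 → total 140, payoff 114. No gain.
Household 3 (pledges 70, payoff 64): dropping to 0 → total 50, payoff 0. No gain.

Yes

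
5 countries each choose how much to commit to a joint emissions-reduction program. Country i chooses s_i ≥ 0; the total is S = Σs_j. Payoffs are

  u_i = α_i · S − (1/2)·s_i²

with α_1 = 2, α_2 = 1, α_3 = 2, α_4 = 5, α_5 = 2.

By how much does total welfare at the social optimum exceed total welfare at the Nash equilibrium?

Country i's FOC: ∂u_i/∂s_i = α_i − s_i = 0, so s_i* = α_i.
NE contributions = (2, 1, 2, 5, 2); S = 12.
W^NE = (Σα)·S − ½Σα_i² = 12² − ½·38 = 125.
Planner sets s_i = Σα_j = 12 for every i, so S^SO = 5·12 = 60.
W^SO = (Σα)·S^SO − ½·5·(Σα)² = (5/2)·12² = 360.
Deadweight loss = W^SO − W^NE = 235.

235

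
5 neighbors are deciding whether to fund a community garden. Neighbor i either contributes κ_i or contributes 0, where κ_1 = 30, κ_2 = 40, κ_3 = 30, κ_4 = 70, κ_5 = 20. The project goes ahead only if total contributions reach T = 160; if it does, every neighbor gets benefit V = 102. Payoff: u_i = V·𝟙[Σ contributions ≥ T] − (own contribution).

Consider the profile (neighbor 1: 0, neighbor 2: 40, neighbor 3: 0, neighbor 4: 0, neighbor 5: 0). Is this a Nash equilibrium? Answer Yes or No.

No

Total = 40 < 160: not provided.
Neighbor 1 (pledges 0, payoff 0): pledging 30 → total 70, payoff -30. No gain.
Neighbor 2 (pledges 40, payoff -40): dropping to 0 → total 0, payoff 0. Profitable deviation.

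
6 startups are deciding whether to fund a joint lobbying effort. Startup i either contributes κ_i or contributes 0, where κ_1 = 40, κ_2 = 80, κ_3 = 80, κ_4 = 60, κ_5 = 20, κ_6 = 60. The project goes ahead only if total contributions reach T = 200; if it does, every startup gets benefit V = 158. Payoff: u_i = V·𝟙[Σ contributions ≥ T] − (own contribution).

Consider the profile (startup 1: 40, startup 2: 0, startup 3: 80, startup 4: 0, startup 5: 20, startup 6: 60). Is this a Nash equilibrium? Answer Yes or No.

Total = 200 ≥ 200: provided.
Startup 1 (pledges 40, payoff 118): dropping to 0 → total 160, payoff 0. No gain.
Startup 2 (pledges 0, payoff 158): pledging 80 → total 280, payoff 78. No gain.
Startup 3 (pledges 80, payoff 78): dropping to 0 → total 120, payoff 0. No gain.
Startup 4 (pledges 0, payoff 158): pledging 60 → total 260, payoff 98. No gain.
Startup 5 (pledges 20, payoff 138): dropping to 0 → total 180, payoff 0. No gain.
Startup 6 (pledges 60, payoff 98): dropping to 0 → total 140, payoff 0. No gain.

Yes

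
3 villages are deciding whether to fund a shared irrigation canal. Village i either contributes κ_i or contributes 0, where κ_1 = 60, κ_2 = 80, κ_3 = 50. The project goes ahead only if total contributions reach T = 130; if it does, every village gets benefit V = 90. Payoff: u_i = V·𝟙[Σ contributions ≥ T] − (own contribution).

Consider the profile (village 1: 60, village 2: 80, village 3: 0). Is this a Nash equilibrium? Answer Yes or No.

Total = 140 ≥ 130: provided.
Village 1 (pledges 60, payoff 30): dropping to 0 → total 80, payoff 0. No gain.
Village 2 (pledges 80, payoff 10): dropping to 0 → total 60, payoff 0. No gain.
Village 3 (pledges 0, payoff 90): pledging 50 → total 190, payoff 40. No gain.

Yes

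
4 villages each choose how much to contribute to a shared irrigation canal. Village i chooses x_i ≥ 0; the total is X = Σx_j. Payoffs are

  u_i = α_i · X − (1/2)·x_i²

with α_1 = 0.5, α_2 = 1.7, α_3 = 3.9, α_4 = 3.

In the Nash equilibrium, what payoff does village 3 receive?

27.885

Village i's FOC: ∂u_i/∂x_i = α_i − x_i = 0, so x_i* = α_i.
NE contributions = (0.5, 1.7, 3.9, 3); X = 9.1.
u_3 = α_3·X − ½·(x_3)² = 3.9·9.1 − ½·3.9² = 27.885.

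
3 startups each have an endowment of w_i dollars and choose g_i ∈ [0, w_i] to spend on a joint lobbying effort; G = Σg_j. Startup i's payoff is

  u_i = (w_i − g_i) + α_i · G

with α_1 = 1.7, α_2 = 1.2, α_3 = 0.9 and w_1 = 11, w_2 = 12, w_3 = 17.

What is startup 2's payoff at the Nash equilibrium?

27.6

∂u_i/∂g_i = α_i − 1, so startup i contributes w_i if α_i > 1, else 0.
α_i > 1 for i ∈ {1, 2}; NE contributions (11, 12, 0), G = 23.
u_2 = (12 − 12) + 1.2·23 = 27.6.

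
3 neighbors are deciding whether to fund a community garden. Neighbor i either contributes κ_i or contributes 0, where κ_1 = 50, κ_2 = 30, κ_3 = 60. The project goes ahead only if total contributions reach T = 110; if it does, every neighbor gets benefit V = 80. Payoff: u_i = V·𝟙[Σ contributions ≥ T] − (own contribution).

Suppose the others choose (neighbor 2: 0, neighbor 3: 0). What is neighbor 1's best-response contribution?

Others' total = 0. Even contributing 50 gives 50 < 110: no benefit either way.
Best response: 0.

0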